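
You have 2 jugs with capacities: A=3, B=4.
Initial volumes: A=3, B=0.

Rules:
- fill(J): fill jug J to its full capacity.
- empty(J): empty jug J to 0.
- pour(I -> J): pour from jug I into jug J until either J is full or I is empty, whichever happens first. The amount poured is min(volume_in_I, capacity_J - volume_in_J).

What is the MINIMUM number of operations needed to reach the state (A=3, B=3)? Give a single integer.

Answer: 2

Derivation:
BFS from (A=3, B=0). One shortest path:
  1. pour(A -> B) -> (A=0 B=3)
  2. fill(A) -> (A=3 B=3)
Reached target in 2 moves.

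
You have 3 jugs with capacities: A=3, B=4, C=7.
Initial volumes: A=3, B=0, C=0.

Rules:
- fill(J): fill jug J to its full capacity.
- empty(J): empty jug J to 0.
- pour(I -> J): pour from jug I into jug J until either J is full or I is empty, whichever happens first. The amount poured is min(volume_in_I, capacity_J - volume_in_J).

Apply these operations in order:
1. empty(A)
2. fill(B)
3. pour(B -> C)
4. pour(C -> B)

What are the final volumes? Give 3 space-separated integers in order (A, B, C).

Answer: 0 4 0

Derivation:
Step 1: empty(A) -> (A=0 B=0 C=0)
Step 2: fill(B) -> (A=0 B=4 C=0)
Step 3: pour(B -> C) -> (A=0 B=0 C=4)
Step 4: pour(C -> B) -> (A=0 B=4 C=0)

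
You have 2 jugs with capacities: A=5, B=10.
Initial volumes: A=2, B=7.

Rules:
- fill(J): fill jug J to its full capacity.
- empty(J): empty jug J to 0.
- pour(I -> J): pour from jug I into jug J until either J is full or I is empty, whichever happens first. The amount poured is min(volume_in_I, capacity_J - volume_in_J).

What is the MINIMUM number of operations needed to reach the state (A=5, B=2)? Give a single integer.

Answer: 2

Derivation:
BFS from (A=2, B=7). One shortest path:
  1. empty(A) -> (A=0 B=7)
  2. pour(B -> A) -> (A=5 B=2)
Reached target in 2 moves.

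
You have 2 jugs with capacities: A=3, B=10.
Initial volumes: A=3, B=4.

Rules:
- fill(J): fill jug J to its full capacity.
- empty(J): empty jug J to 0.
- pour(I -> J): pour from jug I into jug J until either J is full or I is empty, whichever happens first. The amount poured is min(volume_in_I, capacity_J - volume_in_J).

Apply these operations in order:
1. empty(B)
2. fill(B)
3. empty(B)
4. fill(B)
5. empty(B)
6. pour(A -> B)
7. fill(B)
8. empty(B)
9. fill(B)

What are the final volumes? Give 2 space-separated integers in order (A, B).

Answer: 0 10

Derivation:
Step 1: empty(B) -> (A=3 B=0)
Step 2: fill(B) -> (A=3 B=10)
Step 3: empty(B) -> (A=3 B=0)
Step 4: fill(B) -> (A=3 B=10)
Step 5: empty(B) -> (A=3 B=0)
Step 6: pour(A -> B) -> (A=0 B=3)
Step 7: fill(B) -> (A=0 B=10)
Step 8: empty(B) -> (A=0 B=0)
Step 9: fill(B) -> (A=0 B=10)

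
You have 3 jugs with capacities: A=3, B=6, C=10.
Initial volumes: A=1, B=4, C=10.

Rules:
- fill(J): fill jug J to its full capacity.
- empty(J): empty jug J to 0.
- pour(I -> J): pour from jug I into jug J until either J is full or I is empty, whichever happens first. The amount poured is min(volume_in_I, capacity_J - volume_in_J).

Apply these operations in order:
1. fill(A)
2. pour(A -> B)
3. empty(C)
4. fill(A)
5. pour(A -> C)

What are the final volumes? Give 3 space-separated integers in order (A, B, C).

Answer: 0 6 3

Derivation:
Step 1: fill(A) -> (A=3 B=4 C=10)
Step 2: pour(A -> B) -> (A=1 B=6 C=10)
Step 3: empty(C) -> (A=1 B=6 C=0)
Step 4: fill(A) -> (A=3 B=6 C=0)
Step 5: pour(A -> C) -> (A=0 B=6 C=3)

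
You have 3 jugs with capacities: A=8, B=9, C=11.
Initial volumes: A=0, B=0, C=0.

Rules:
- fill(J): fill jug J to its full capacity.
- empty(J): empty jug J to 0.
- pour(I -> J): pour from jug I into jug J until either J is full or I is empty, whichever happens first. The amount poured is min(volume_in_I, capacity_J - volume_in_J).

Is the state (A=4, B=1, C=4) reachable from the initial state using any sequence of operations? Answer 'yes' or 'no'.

Answer: no

Derivation:
BFS explored all 520 reachable states.
Reachable set includes: (0,0,0), (0,0,1), (0,0,2), (0,0,3), (0,0,4), (0,0,5), (0,0,6), (0,0,7), (0,0,8), (0,0,9), (0,0,10), (0,0,11) ...
Target (A=4, B=1, C=4) not in reachable set → no.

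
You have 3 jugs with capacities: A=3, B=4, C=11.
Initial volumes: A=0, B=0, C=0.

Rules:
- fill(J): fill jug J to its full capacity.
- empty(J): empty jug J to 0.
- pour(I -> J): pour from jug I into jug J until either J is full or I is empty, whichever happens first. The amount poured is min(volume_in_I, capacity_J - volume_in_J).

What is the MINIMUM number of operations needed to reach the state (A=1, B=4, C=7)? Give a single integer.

BFS from (A=0, B=0, C=0). One shortest path:
  1. fill(B) -> (A=0 B=4 C=0)
  2. fill(C) -> (A=0 B=4 C=11)
  3. pour(B -> A) -> (A=3 B=1 C=11)
  4. empty(A) -> (A=0 B=1 C=11)
  5. pour(B -> A) -> (A=1 B=0 C=11)
  6. pour(C -> B) -> (A=1 B=4 C=7)
Reached target in 6 moves.

Answer: 6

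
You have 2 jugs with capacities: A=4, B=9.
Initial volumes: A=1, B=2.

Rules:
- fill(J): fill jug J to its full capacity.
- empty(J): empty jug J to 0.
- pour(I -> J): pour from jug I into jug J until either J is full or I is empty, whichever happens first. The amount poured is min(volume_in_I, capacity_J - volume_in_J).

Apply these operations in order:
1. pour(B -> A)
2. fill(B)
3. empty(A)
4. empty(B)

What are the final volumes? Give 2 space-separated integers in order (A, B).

Answer: 0 0

Derivation:
Step 1: pour(B -> A) -> (A=3 B=0)
Step 2: fill(B) -> (A=3 B=9)
Step 3: empty(A) -> (A=0 B=9)
Step 4: empty(B) -> (A=0 B=0)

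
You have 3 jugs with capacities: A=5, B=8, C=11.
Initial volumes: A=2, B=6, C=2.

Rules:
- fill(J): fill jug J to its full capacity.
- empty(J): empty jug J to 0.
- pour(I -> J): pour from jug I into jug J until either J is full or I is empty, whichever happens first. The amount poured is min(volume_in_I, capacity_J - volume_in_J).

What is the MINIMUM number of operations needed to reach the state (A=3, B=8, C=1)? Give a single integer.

Answer: 6

Derivation:
BFS from (A=2, B=6, C=2). One shortest path:
  1. empty(A) -> (A=0 B=6 C=2)
  2. fill(C) -> (A=0 B=6 C=11)
  3. pour(C -> A) -> (A=5 B=6 C=6)
  4. empty(A) -> (A=0 B=6 C=6)
  5. pour(C -> A) -> (A=5 B=6 C=1)
  6. pour(A -> B) -> (A=3 B=8 C=1)
Reached target in 6 moves.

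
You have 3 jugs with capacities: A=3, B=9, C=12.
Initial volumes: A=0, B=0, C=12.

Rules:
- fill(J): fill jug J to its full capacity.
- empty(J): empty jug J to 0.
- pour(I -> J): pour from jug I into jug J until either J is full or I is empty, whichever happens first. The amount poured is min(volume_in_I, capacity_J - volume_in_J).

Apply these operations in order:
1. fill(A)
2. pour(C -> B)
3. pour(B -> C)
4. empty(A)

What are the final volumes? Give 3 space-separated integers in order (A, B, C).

Step 1: fill(A) -> (A=3 B=0 C=12)
Step 2: pour(C -> B) -> (A=3 B=9 C=3)
Step 3: pour(B -> C) -> (A=3 B=0 C=12)
Step 4: empty(A) -> (A=0 B=0 C=12)

Answer: 0 0 12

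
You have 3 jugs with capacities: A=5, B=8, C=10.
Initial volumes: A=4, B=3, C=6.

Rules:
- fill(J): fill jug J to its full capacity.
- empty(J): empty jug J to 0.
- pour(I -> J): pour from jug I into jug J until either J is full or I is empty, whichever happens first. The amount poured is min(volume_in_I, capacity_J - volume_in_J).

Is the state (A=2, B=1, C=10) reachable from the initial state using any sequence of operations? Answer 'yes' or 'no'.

Answer: yes

Derivation:
BFS from (A=4, B=3, C=6):
  1. pour(B -> A) -> (A=5 B=2 C=6)
  2. pour(B -> C) -> (A=5 B=0 C=8)
  3. pour(A -> B) -> (A=0 B=5 C=8)
  4. pour(C -> A) -> (A=5 B=5 C=3)
  5. pour(A -> B) -> (A=2 B=8 C=3)
  6. pour(B -> C) -> (A=2 B=1 C=10)
Target reached → yes.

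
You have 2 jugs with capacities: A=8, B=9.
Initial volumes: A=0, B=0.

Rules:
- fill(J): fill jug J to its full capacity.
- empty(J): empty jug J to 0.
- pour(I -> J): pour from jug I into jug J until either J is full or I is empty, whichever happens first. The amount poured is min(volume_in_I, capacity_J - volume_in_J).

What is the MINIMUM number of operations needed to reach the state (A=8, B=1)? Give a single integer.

Answer: 2

Derivation:
BFS from (A=0, B=0). One shortest path:
  1. fill(B) -> (A=0 B=9)
  2. pour(B -> A) -> (A=8 B=1)
Reached target in 2 moves.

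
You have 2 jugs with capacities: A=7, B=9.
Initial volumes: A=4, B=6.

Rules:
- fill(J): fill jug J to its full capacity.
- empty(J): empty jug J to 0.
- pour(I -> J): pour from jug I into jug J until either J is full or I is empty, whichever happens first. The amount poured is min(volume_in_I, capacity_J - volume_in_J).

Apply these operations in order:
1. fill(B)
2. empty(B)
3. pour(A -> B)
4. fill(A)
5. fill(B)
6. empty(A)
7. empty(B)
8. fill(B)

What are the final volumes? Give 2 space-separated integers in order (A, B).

Step 1: fill(B) -> (A=4 B=9)
Step 2: empty(B) -> (A=4 B=0)
Step 3: pour(A -> B) -> (A=0 B=4)
Step 4: fill(A) -> (A=7 B=4)
Step 5: fill(B) -> (A=7 B=9)
Step 6: empty(A) -> (A=0 B=9)
Step 7: empty(B) -> (A=0 B=0)
Step 8: fill(B) -> (A=0 B=9)

Answer: 0 9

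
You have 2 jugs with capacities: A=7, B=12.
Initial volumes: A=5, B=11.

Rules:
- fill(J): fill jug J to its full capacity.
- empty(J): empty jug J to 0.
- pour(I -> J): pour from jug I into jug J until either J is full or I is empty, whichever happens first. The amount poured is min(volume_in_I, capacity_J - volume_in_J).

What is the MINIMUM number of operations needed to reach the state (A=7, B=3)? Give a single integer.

Answer: 4

Derivation:
BFS from (A=5, B=11). One shortest path:
  1. fill(B) -> (A=5 B=12)
  2. pour(B -> A) -> (A=7 B=10)
  3. empty(A) -> (A=0 B=10)
  4. pour(B -> A) -> (A=7 B=3)
Reached target in 4 moves.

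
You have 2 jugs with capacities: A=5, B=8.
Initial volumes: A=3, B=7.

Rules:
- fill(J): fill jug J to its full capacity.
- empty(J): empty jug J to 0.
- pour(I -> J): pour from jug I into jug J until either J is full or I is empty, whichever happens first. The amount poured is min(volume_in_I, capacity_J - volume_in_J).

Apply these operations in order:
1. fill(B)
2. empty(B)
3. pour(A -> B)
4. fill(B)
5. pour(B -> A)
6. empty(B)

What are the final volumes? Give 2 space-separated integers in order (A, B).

Answer: 5 0

Derivation:
Step 1: fill(B) -> (A=3 B=8)
Step 2: empty(B) -> (A=3 B=0)
Step 3: pour(A -> B) -> (A=0 B=3)
Step 4: fill(B) -> (A=0 B=8)
Step 5: pour(B -> A) -> (A=5 B=3)
Step 6: empty(B) -> (A=5 B=0)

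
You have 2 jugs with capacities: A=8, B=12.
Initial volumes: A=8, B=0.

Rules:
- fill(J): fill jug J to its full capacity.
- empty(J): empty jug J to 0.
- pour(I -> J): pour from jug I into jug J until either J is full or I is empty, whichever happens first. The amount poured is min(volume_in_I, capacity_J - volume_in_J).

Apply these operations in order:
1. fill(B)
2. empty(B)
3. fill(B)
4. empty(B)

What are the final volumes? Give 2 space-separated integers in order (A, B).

Answer: 8 0

Derivation:
Step 1: fill(B) -> (A=8 B=12)
Step 2: empty(B) -> (A=8 B=0)
Step 3: fill(B) -> (A=8 B=12)
Step 4: empty(B) -> (A=8 B=0)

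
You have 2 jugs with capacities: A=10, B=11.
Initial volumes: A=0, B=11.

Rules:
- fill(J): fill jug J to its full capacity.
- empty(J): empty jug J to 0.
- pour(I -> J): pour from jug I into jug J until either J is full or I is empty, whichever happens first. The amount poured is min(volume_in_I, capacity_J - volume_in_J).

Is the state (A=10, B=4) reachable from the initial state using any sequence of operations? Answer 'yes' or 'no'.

BFS from (A=0, B=11):
  1. pour(B -> A) -> (A=10 B=1)
  2. empty(A) -> (A=0 B=1)
  3. pour(B -> A) -> (A=1 B=0)
  4. fill(B) -> (A=1 B=11)
  5. pour(B -> A) -> (A=10 B=2)
  6. empty(A) -> (A=0 B=2)
  7. pour(B -> A) -> (A=2 B=0)
  8. fill(B) -> (A=2 B=11)
  9. pour(B -> A) -> (A=10 B=3)
  10. empty(A) -> (A=0 B=3)
  11. pour(B -> A) -> (A=3 B=0)
  12. fill(B) -> (A=3 B=11)
  13. pour(B -> A) -> (A=10 B=4)
Target reached → yes.

Answer: yes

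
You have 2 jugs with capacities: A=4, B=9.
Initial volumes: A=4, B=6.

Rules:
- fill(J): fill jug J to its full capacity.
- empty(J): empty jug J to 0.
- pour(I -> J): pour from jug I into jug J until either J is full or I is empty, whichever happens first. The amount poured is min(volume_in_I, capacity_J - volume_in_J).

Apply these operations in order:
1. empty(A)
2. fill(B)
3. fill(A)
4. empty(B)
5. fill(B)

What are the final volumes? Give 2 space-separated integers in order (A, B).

Step 1: empty(A) -> (A=0 B=6)
Step 2: fill(B) -> (A=0 B=9)
Step 3: fill(A) -> (A=4 B=9)
Step 4: empty(B) -> (A=4 B=0)
Step 5: fill(B) -> (A=4 B=9)

Answer: 4 9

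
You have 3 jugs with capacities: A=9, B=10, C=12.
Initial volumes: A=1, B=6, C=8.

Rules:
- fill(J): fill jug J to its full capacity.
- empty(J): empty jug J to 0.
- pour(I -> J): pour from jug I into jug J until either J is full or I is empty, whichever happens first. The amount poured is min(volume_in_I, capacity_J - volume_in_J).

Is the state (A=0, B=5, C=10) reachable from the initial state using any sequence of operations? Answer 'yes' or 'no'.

BFS from (A=1, B=6, C=8):
  1. pour(C -> A) -> (A=9 B=6 C=0)
  2. pour(A -> B) -> (A=5 B=10 C=0)
  3. pour(B -> C) -> (A=5 B=0 C=10)
  4. pour(A -> B) -> (A=0 B=5 C=10)
Target reached → yes.

Answer: yes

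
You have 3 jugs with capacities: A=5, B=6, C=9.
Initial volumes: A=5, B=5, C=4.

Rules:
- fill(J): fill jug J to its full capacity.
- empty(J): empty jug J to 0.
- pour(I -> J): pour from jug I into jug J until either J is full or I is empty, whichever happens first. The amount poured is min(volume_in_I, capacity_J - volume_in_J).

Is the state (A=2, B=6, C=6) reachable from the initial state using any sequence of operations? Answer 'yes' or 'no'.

BFS from (A=5, B=5, C=4):
  1. pour(A -> B) -> (A=4 B=6 C=4)
  2. empty(B) -> (A=4 B=0 C=4)
  3. pour(C -> B) -> (A=4 B=4 C=0)
  4. pour(A -> B) -> (A=2 B=6 C=0)
  5. pour(B -> C) -> (A=2 B=0 C=6)
  6. fill(B) -> (A=2 B=6 C=6)
Target reached → yes.

Answer: yes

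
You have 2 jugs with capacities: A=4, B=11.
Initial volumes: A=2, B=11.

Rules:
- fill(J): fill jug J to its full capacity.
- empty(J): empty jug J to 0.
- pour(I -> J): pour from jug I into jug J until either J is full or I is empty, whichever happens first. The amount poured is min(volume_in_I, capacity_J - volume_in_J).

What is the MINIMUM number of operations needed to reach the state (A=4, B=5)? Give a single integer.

Answer: 3

Derivation:
BFS from (A=2, B=11). One shortest path:
  1. pour(B -> A) -> (A=4 B=9)
  2. empty(A) -> (A=0 B=9)
  3. pour(B -> A) -> (A=4 B=5)
Reached target in 3 moves.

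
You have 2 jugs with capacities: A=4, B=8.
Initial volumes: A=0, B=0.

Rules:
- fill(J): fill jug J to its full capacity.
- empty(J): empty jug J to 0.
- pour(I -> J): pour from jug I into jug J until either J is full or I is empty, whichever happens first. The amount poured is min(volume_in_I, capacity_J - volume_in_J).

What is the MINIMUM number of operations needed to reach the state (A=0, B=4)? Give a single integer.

Answer: 2

Derivation:
BFS from (A=0, B=0). One shortest path:
  1. fill(A) -> (A=4 B=0)
  2. pour(A -> B) -> (A=0 B=4)
Reached target in 2 moves.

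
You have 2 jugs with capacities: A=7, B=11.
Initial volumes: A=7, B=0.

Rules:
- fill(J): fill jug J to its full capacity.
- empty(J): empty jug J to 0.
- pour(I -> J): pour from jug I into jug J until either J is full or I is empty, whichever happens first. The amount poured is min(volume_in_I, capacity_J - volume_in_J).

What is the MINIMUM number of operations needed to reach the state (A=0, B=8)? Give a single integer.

Answer: 8

Derivation:
BFS from (A=7, B=0). One shortest path:
  1. empty(A) -> (A=0 B=0)
  2. fill(B) -> (A=0 B=11)
  3. pour(B -> A) -> (A=7 B=4)
  4. empty(A) -> (A=0 B=4)
  5. pour(B -> A) -> (A=4 B=0)
  6. fill(B) -> (A=4 B=11)
  7. pour(B -> A) -> (A=7 B=8)
  8. empty(A) -> (A=0 B=8)
Reached target in 8 moves.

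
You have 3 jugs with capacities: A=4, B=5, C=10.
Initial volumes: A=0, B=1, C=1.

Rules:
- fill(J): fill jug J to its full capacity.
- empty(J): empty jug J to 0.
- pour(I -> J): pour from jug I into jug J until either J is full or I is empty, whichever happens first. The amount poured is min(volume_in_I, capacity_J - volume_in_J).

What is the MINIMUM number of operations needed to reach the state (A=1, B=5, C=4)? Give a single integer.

Answer: 5

Derivation:
BFS from (A=0, B=1, C=1). One shortest path:
  1. fill(A) -> (A=4 B=1 C=1)
  2. empty(C) -> (A=4 B=1 C=0)
  3. pour(A -> C) -> (A=0 B=1 C=4)
  4. pour(B -> A) -> (A=1 B=0 C=4)
  5. fill(B) -> (A=1 B=5 C=4)
Reached target in 5 moves.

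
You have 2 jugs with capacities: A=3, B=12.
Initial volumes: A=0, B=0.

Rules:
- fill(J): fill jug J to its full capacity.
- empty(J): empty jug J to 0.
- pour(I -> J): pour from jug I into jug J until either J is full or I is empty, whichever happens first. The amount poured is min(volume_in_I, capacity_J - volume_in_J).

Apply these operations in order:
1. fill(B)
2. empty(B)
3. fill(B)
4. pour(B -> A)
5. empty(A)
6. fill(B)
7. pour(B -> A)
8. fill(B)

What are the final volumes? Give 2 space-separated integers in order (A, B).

Answer: 3 12

Derivation:
Step 1: fill(B) -> (A=0 B=12)
Step 2: empty(B) -> (A=0 B=0)
Step 3: fill(B) -> (A=0 B=12)
Step 4: pour(B -> A) -> (A=3 B=9)
Step 5: empty(A) -> (A=0 B=9)
Step 6: fill(B) -> (A=0 B=12)
Step 7: pour(B -> A) -> (A=3 B=9)
Step 8: fill(B) -> (A=3 B=12)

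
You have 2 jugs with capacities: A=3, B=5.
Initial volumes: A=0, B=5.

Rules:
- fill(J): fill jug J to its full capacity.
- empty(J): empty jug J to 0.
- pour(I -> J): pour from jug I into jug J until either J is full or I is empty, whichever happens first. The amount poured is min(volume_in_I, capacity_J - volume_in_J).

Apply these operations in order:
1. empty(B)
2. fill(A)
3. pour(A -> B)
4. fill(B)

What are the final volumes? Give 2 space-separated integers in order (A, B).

Step 1: empty(B) -> (A=0 B=0)
Step 2: fill(A) -> (A=3 B=0)
Step 3: pour(A -> B) -> (A=0 B=3)
Step 4: fill(B) -> (A=0 B=5)

Answer: 0 5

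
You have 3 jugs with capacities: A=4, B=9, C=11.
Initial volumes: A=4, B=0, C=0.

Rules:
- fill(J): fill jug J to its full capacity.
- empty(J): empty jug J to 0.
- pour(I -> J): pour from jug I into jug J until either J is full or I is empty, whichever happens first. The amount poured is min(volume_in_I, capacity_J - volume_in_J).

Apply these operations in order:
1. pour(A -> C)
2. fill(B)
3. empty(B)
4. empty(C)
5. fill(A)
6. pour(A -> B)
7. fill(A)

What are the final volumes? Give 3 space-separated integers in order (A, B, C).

Step 1: pour(A -> C) -> (A=0 B=0 C=4)
Step 2: fill(B) -> (A=0 B=9 C=4)
Step 3: empty(B) -> (A=0 B=0 C=4)
Step 4: empty(C) -> (A=0 B=0 C=0)
Step 5: fill(A) -> (A=4 B=0 C=0)
Step 6: pour(A -> B) -> (A=0 B=4 C=0)
Step 7: fill(A) -> (A=4 B=4 C=0)

Answer: 4 4 0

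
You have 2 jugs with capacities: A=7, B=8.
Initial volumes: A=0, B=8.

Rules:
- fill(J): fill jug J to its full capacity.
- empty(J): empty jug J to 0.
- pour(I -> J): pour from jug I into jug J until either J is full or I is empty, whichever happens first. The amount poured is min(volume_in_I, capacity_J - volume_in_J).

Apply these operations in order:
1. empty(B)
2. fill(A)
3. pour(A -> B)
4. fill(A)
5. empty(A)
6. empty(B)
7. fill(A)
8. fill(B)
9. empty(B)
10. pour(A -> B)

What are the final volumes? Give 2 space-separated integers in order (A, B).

Step 1: empty(B) -> (A=0 B=0)
Step 2: fill(A) -> (A=7 B=0)
Step 3: pour(A -> B) -> (A=0 B=7)
Step 4: fill(A) -> (A=7 B=7)
Step 5: empty(A) -> (A=0 B=7)
Step 6: empty(B) -> (A=0 B=0)
Step 7: fill(A) -> (A=7 B=0)
Step 8: fill(B) -> (A=7 B=8)
Step 9: empty(B) -> (A=7 B=0)
Step 10: pour(A -> B) -> (A=0 B=7)

Answer: 0 7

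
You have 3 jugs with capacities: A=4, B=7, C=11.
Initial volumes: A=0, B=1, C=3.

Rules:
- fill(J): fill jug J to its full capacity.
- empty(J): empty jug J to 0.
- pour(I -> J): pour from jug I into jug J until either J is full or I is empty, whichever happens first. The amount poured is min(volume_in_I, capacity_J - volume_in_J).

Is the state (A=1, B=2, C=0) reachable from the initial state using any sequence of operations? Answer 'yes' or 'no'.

Answer: yes

Derivation:
BFS from (A=0, B=1, C=3):
  1. fill(A) -> (A=4 B=1 C=3)
  2. fill(B) -> (A=4 B=7 C=3)
  3. pour(B -> C) -> (A=4 B=0 C=10)
  4. pour(A -> B) -> (A=0 B=4 C=10)
  5. pour(C -> A) -> (A=4 B=4 C=6)
  6. pour(A -> B) -> (A=1 B=7 C=6)
  7. pour(B -> C) -> (A=1 B=2 C=11)
  8. empty(C) -> (A=1 B=2 C=0)
Target reached → yes.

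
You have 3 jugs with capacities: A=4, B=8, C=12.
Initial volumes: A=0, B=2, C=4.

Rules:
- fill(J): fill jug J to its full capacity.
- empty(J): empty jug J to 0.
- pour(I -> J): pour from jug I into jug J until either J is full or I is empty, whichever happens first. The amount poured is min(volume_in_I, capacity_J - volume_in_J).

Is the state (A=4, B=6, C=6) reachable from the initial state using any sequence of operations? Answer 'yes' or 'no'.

BFS explored all 68 reachable states.
Reachable set includes: (0,0,0), (0,0,2), (0,0,4), (0,0,6), (0,0,8), (0,0,10), (0,0,12), (0,2,0), (0,2,4), (0,2,8), (0,2,12), (0,4,0) ...
Target (A=4, B=6, C=6) not in reachable set → no.

Answer: no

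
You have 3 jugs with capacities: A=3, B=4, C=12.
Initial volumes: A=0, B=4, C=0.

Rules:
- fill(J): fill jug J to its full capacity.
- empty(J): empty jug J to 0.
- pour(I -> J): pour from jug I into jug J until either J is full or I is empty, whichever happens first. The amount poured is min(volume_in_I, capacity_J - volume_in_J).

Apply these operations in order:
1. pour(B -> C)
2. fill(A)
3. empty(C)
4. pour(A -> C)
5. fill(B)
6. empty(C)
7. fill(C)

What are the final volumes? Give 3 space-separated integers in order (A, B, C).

Answer: 0 4 12

Derivation:
Step 1: pour(B -> C) -> (A=0 B=0 C=4)
Step 2: fill(A) -> (A=3 B=0 C=4)
Step 3: empty(C) -> (A=3 B=0 C=0)
Step 4: pour(A -> C) -> (A=0 B=0 C=3)
Step 5: fill(B) -> (A=0 B=4 C=3)
Step 6: empty(C) -> (A=0 B=4 C=0)
Step 7: fill(C) -> (A=0 B=4 C=12)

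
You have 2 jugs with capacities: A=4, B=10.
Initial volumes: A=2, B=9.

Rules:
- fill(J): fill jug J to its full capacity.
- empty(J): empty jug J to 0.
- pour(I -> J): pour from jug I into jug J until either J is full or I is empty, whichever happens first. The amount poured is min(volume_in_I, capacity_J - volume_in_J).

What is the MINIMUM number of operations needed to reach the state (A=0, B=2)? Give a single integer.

BFS from (A=2, B=9). One shortest path:
  1. empty(B) -> (A=2 B=0)
  2. pour(A -> B) -> (A=0 B=2)
Reached target in 2 moves.

Answer: 2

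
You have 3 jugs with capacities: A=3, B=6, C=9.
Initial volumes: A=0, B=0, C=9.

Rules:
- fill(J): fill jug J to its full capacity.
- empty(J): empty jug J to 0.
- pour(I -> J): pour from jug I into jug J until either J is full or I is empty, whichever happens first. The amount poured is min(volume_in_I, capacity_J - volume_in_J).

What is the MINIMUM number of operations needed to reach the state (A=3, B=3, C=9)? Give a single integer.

BFS from (A=0, B=0, C=9). One shortest path:
  1. fill(B) -> (A=0 B=6 C=9)
  2. pour(B -> A) -> (A=3 B=3 C=9)
Reached target in 2 moves.

Answer: 2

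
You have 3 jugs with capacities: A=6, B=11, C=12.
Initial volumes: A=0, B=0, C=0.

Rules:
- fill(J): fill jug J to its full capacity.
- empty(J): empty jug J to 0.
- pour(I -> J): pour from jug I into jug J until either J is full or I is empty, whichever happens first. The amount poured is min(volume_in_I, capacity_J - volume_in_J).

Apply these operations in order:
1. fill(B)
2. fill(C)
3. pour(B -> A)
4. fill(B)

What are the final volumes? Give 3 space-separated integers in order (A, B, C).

Step 1: fill(B) -> (A=0 B=11 C=0)
Step 2: fill(C) -> (A=0 B=11 C=12)
Step 3: pour(B -> A) -> (A=6 B=5 C=12)
Step 4: fill(B) -> (A=6 B=11 C=12)

Answer: 6 11 12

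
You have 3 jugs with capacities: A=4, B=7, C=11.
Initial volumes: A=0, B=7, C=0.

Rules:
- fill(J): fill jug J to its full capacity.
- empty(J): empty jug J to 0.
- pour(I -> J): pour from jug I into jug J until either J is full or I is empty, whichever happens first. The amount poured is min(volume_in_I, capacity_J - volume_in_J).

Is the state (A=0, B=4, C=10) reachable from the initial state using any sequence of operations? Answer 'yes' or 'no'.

Answer: yes

Derivation:
BFS from (A=0, B=7, C=0):
  1. pour(B -> A) -> (A=4 B=3 C=0)
  2. pour(B -> C) -> (A=4 B=0 C=3)
  3. fill(B) -> (A=4 B=7 C=3)
  4. pour(B -> C) -> (A=4 B=0 C=10)
  5. pour(A -> B) -> (A=0 B=4 C=10)
Target reached → yes.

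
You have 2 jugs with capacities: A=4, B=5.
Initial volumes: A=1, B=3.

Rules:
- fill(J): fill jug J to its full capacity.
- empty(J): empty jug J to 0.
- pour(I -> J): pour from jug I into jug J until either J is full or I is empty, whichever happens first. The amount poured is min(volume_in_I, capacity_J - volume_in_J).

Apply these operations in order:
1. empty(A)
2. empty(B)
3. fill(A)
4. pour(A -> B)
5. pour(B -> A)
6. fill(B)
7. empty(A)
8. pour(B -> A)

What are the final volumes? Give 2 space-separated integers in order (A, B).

Answer: 4 1

Derivation:
Step 1: empty(A) -> (A=0 B=3)
Step 2: empty(B) -> (A=0 B=0)
Step 3: fill(A) -> (A=4 B=0)
Step 4: pour(A -> B) -> (A=0 B=4)
Step 5: pour(B -> A) -> (A=4 B=0)
Step 6: fill(B) -> (A=4 B=5)
Step 7: empty(A) -> (A=0 B=5)
Step 8: pour(B -> A) -> (A=4 B=1)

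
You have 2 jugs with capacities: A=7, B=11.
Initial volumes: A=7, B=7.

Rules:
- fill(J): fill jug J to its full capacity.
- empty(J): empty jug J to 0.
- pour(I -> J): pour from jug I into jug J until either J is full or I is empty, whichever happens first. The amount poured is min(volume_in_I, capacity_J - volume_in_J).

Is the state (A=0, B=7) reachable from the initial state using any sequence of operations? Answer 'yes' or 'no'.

Answer: yes

Derivation:
BFS from (A=7, B=7):
  1. empty(A) -> (A=0 B=7)
Target reached → yes.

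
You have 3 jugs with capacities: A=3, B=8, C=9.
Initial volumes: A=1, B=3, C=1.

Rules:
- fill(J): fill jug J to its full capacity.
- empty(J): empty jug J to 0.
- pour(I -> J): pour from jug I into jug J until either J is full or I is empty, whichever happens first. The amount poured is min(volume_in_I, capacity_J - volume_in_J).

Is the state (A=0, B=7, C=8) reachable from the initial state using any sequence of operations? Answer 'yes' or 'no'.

Answer: yes

Derivation:
BFS from (A=1, B=3, C=1):
  1. fill(B) -> (A=1 B=8 C=1)
  2. pour(C -> A) -> (A=2 B=8 C=0)
  3. pour(B -> C) -> (A=2 B=0 C=8)
  4. fill(B) -> (A=2 B=8 C=8)
  5. pour(B -> A) -> (A=3 B=7 C=8)
  6. empty(A) -> (A=0 B=7 C=8)
Target reached → yes.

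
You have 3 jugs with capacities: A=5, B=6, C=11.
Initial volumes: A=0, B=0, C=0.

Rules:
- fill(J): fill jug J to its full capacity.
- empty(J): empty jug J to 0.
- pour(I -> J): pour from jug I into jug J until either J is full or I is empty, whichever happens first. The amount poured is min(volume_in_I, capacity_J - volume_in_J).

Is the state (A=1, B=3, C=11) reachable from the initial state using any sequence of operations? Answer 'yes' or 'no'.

BFS from (A=0, B=0, C=0):
  1. fill(A) -> (A=5 B=0 C=0)
  2. pour(A -> B) -> (A=0 B=5 C=0)
  3. fill(A) -> (A=5 B=5 C=0)
  4. pour(A -> B) -> (A=4 B=6 C=0)
  5. pour(A -> C) -> (A=0 B=6 C=4)
  6. pour(B -> A) -> (A=5 B=1 C=4)
  7. pour(A -> C) -> (A=0 B=1 C=9)
  8. pour(B -> A) -> (A=1 B=0 C=9)
  9. pour(C -> B) -> (A=1 B=6 C=3)
  10. empty(B) -> (A=1 B=0 C=3)
  11. pour(C -> B) -> (A=1 B=3 C=0)
  12. fill(C) -> (A=1 B=3 C=11)
Target reached → yes.

Answer: yes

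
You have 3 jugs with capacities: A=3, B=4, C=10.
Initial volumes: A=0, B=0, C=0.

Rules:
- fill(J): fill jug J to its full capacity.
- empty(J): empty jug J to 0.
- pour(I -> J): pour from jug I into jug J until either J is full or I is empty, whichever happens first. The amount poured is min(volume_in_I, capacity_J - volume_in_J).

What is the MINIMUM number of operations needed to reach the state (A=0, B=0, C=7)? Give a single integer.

Answer: 3

Derivation:
BFS from (A=0, B=0, C=0). One shortest path:
  1. fill(C) -> (A=0 B=0 C=10)
  2. pour(C -> A) -> (A=3 B=0 C=7)
  3. empty(A) -> (A=0 B=0 C=7)
Reached target in 3 moves.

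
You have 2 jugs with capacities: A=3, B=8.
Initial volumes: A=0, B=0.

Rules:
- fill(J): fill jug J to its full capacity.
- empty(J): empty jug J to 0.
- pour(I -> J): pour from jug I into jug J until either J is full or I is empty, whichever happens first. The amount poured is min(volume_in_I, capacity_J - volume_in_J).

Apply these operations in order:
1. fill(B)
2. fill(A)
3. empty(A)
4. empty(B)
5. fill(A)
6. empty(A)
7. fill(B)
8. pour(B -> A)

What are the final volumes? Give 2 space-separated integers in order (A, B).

Step 1: fill(B) -> (A=0 B=8)
Step 2: fill(A) -> (A=3 B=8)
Step 3: empty(A) -> (A=0 B=8)
Step 4: empty(B) -> (A=0 B=0)
Step 5: fill(A) -> (A=3 B=0)
Step 6: empty(A) -> (A=0 B=0)
Step 7: fill(B) -> (A=0 B=8)
Step 8: pour(B -> A) -> (A=3 B=5)

Answer: 3 5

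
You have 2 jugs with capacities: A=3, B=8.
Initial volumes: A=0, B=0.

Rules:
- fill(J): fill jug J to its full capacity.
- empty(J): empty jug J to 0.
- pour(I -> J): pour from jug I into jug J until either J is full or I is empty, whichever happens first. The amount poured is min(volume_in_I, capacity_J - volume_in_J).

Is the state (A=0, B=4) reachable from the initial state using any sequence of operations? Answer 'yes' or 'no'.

Answer: yes

Derivation:
BFS from (A=0, B=0):
  1. fill(A) -> (A=3 B=0)
  2. pour(A -> B) -> (A=0 B=3)
  3. fill(A) -> (A=3 B=3)
  4. pour(A -> B) -> (A=0 B=6)
  5. fill(A) -> (A=3 B=6)
  6. pour(A -> B) -> (A=1 B=8)
  7. empty(B) -> (A=1 B=0)
  8. pour(A -> B) -> (A=0 B=1)
  9. fill(A) -> (A=3 B=1)
  10. pour(A -> B) -> (A=0 B=4)
Target reached → yes.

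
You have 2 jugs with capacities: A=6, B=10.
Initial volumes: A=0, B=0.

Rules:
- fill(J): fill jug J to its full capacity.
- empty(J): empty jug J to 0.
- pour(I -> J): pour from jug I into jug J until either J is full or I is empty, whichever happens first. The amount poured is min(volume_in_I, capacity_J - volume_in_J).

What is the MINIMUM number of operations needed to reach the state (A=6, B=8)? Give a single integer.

BFS from (A=0, B=0). One shortest path:
  1. fill(B) -> (A=0 B=10)
  2. pour(B -> A) -> (A=6 B=4)
  3. empty(A) -> (A=0 B=4)
  4. pour(B -> A) -> (A=4 B=0)
  5. fill(B) -> (A=4 B=10)
  6. pour(B -> A) -> (A=6 B=8)
Reached target in 6 moves.

Answer: 6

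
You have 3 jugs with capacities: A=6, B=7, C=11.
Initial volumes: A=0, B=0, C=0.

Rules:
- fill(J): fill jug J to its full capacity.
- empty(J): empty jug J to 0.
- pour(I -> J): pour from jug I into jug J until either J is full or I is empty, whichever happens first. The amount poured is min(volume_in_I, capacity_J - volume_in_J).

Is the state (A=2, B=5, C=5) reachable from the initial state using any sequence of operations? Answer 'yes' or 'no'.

BFS explored all 372 reachable states.
Reachable set includes: (0,0,0), (0,0,1), (0,0,2), (0,0,3), (0,0,4), (0,0,5), (0,0,6), (0,0,7), (0,0,8), (0,0,9), (0,0,10), (0,0,11) ...
Target (A=2, B=5, C=5) not in reachable set → no.

Answer: no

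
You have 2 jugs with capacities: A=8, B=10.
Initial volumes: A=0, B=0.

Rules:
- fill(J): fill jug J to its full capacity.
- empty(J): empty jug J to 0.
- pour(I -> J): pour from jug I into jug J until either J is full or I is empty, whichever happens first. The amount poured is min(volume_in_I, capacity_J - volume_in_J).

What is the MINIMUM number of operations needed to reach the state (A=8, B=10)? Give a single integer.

BFS from (A=0, B=0). One shortest path:
  1. fill(A) -> (A=8 B=0)
  2. fill(B) -> (A=8 B=10)
Reached target in 2 moves.

Answer: 2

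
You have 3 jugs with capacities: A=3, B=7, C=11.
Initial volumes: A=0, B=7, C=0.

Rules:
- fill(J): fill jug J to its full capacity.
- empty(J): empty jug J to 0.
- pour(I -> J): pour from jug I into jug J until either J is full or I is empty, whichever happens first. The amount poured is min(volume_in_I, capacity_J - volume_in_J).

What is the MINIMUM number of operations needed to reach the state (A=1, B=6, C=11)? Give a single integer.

BFS from (A=0, B=7, C=0). One shortest path:
  1. pour(B -> A) -> (A=3 B=4 C=0)
  2. pour(A -> C) -> (A=0 B=4 C=3)
  3. pour(B -> A) -> (A=3 B=1 C=3)
  4. pour(A -> C) -> (A=0 B=1 C=6)
  5. pour(B -> A) -> (A=1 B=0 C=6)
  6. pour(C -> B) -> (A=1 B=6 C=0)
  7. fill(C) -> (A=1 B=6 C=11)
Reached target in 7 moves.

Answer: 7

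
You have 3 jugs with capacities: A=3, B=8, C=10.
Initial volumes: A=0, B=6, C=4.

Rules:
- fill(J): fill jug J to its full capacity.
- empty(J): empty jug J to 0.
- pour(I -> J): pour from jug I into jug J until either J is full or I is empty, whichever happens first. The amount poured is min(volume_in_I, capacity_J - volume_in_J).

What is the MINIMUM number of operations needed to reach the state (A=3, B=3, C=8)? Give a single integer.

Answer: 6

Derivation:
BFS from (A=0, B=6, C=4). One shortest path:
  1. fill(A) -> (A=3 B=6 C=4)
  2. fill(B) -> (A=3 B=8 C=4)
  3. empty(C) -> (A=3 B=8 C=0)
  4. pour(B -> C) -> (A=3 B=0 C=8)
  5. pour(A -> B) -> (A=0 B=3 C=8)
  6. fill(A) -> (A=3 B=3 C=8)
Reached target in 6 moves.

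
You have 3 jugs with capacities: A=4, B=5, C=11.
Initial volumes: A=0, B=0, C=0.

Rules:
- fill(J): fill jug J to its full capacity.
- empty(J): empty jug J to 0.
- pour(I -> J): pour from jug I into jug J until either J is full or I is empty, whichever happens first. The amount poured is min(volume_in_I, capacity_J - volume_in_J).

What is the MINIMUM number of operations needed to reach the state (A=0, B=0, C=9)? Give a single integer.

Answer: 4

Derivation:
BFS from (A=0, B=0, C=0). One shortest path:
  1. fill(A) -> (A=4 B=0 C=0)
  2. fill(B) -> (A=4 B=5 C=0)
  3. pour(A -> C) -> (A=0 B=5 C=4)
  4. pour(B -> C) -> (A=0 B=0 C=9)
Reached target in 4 moves.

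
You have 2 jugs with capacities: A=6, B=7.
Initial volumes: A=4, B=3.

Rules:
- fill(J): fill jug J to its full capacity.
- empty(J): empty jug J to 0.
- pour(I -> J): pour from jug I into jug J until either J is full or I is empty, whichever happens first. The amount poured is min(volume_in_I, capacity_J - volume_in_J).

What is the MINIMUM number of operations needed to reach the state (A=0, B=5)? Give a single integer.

BFS from (A=4, B=3). One shortest path:
  1. fill(B) -> (A=4 B=7)
  2. pour(B -> A) -> (A=6 B=5)
  3. empty(A) -> (A=0 B=5)
Reached target in 3 moves.

Answer: 3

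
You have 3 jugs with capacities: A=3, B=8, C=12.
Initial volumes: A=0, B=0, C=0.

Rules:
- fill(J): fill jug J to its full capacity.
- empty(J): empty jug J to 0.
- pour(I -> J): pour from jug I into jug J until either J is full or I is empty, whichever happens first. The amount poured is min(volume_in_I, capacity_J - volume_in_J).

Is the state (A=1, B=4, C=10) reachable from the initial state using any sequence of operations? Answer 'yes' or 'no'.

Answer: no

Derivation:
BFS explored all 314 reachable states.
Reachable set includes: (0,0,0), (0,0,1), (0,0,2), (0,0,3), (0,0,4), (0,0,5), (0,0,6), (0,0,7), (0,0,8), (0,0,9), (0,0,10), (0,0,11) ...
Target (A=1, B=4, C=10) not in reachable set → no.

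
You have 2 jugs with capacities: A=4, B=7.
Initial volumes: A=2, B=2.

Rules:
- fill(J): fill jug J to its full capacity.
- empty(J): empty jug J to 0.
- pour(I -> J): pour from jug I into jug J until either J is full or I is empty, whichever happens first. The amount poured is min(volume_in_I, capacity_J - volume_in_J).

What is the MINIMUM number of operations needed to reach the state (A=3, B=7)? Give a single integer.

BFS from (A=2, B=2). One shortest path:
  1. fill(A) -> (A=4 B=2)
  2. pour(A -> B) -> (A=0 B=6)
  3. fill(A) -> (A=4 B=6)
  4. pour(A -> B) -> (A=3 B=7)
Reached target in 4 moves.

Answer: 4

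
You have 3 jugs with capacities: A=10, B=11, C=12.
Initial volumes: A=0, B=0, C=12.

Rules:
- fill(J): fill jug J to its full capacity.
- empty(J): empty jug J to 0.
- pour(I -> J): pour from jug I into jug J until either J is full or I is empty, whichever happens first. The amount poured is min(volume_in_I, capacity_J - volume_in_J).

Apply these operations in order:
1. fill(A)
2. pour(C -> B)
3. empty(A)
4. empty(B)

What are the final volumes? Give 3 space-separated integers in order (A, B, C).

Answer: 0 0 1

Derivation:
Step 1: fill(A) -> (A=10 B=0 C=12)
Step 2: pour(C -> B) -> (A=10 B=11 C=1)
Step 3: empty(A) -> (A=0 B=11 C=1)
Step 4: empty(B) -> (A=0 B=0 C=1)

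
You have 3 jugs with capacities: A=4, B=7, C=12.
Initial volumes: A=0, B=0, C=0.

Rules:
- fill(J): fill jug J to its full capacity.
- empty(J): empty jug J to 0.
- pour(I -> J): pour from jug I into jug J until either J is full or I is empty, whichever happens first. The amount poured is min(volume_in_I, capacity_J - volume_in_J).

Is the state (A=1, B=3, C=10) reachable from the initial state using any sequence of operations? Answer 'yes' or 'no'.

Answer: no

Derivation:
BFS explored all 322 reachable states.
Reachable set includes: (0,0,0), (0,0,1), (0,0,2), (0,0,3), (0,0,4), (0,0,5), (0,0,6), (0,0,7), (0,0,8), (0,0,9), (0,0,10), (0,0,11) ...
Target (A=1, B=3, C=10) not in reachable set → no.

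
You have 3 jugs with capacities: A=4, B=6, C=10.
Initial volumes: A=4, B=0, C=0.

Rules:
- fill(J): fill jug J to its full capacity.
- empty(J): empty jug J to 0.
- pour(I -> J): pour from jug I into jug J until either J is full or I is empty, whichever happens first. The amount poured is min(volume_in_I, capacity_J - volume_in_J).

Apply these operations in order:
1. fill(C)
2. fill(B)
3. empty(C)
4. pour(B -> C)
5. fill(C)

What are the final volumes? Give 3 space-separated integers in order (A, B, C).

Step 1: fill(C) -> (A=4 B=0 C=10)
Step 2: fill(B) -> (A=4 B=6 C=10)
Step 3: empty(C) -> (A=4 B=6 C=0)
Step 4: pour(B -> C) -> (A=4 B=0 C=6)
Step 5: fill(C) -> (A=4 B=0 C=10)

Answer: 4 0 10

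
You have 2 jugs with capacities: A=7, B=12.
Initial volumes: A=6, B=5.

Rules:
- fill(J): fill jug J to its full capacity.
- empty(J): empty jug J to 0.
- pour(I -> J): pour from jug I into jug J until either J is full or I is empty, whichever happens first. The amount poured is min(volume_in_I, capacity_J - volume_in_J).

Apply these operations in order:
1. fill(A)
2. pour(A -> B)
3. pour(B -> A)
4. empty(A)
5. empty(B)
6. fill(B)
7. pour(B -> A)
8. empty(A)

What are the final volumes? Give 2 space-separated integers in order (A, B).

Step 1: fill(A) -> (A=7 B=5)
Step 2: pour(A -> B) -> (A=0 B=12)
Step 3: pour(B -> A) -> (A=7 B=5)
Step 4: empty(A) -> (A=0 B=5)
Step 5: empty(B) -> (A=0 B=0)
Step 6: fill(B) -> (A=0 B=12)
Step 7: pour(B -> A) -> (A=7 B=5)
Step 8: empty(A) -> (A=0 B=5)

Answer: 0 5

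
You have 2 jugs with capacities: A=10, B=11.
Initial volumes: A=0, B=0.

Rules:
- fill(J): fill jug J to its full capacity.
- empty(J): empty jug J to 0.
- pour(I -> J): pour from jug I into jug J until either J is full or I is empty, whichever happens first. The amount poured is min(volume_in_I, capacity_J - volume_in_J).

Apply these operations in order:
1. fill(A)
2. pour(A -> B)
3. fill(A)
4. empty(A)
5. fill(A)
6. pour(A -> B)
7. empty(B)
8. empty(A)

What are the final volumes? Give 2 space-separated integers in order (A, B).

Answer: 0 0

Derivation:
Step 1: fill(A) -> (A=10 B=0)
Step 2: pour(A -> B) -> (A=0 B=10)
Step 3: fill(A) -> (A=10 B=10)
Step 4: empty(A) -> (A=0 B=10)
Step 5: fill(A) -> (A=10 B=10)
Step 6: pour(A -> B) -> (A=9 B=11)
Step 7: empty(B) -> (A=9 B=0)
Step 8: empty(A) -> (A=0 B=0)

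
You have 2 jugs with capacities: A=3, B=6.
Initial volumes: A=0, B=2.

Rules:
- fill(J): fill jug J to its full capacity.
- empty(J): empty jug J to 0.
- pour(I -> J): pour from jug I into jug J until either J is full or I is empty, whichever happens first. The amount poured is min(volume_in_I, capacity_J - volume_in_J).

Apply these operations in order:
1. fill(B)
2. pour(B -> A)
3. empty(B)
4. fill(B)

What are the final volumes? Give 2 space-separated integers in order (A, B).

Step 1: fill(B) -> (A=0 B=6)
Step 2: pour(B -> A) -> (A=3 B=3)
Step 3: empty(B) -> (A=3 B=0)
Step 4: fill(B) -> (A=3 B=6)

Answer: 3 6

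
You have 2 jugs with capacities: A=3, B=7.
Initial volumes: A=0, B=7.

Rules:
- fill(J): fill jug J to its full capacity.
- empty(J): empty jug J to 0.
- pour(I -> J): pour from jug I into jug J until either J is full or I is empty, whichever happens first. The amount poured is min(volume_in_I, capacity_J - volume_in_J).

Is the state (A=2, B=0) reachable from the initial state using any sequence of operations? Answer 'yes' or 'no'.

BFS from (A=0, B=7):
  1. fill(A) -> (A=3 B=7)
  2. empty(B) -> (A=3 B=0)
  3. pour(A -> B) -> (A=0 B=3)
  4. fill(A) -> (A=3 B=3)
  5. pour(A -> B) -> (A=0 B=6)
  6. fill(A) -> (A=3 B=6)
  7. pour(A -> B) -> (A=2 B=7)
  8. empty(B) -> (A=2 B=0)
Target reached → yes.

Answer: yes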